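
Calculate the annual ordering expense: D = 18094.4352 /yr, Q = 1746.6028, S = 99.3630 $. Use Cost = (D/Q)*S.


Number of orders = D/Q = 10.3598
Cost = 10.3598 * 99.3630 = 1029.3796

1029.3796 $/yr


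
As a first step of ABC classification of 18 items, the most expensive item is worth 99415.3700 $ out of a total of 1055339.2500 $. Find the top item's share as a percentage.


Top item = 99415.3700
Total = 1055339.2500
Percentage = 99415.3700 / 1055339.2500 * 100 = 9.4202

9.4202%


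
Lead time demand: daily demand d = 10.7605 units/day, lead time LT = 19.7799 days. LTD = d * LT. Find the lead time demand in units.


LTD = 10.7605 * 19.7799 = 212.8416

212.8416 units


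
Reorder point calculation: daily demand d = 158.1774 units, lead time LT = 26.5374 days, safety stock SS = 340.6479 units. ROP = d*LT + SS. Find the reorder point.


d*LT = 158.1774 * 26.5374 = 4197.6169
ROP = 4197.6169 + 340.6479 = 4538.2648

4538.2648 units


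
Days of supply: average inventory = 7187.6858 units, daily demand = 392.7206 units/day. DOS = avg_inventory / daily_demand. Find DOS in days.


DOS = 7187.6858 / 392.7206 = 18.3023

18.3023 days


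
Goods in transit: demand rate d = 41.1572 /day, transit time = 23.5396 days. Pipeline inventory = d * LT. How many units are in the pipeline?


Pipeline = 41.1572 * 23.5396 = 968.8240

968.8240 units


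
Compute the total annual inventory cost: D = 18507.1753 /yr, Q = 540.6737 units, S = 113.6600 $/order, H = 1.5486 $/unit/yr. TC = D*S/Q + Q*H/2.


Ordering cost = D*S/Q = 3890.5638
Holding cost = Q*H/2 = 418.6436
TC = 3890.5638 + 418.6436 = 4309.2075

4309.2075 $/yr


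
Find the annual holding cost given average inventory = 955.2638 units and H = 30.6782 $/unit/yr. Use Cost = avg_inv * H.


Cost = 955.2638 * 30.6782 = 29305.7739

29305.7739 $/yr


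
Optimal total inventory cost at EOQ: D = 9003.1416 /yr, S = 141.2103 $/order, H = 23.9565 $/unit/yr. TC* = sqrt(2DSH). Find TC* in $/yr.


2*D*S*H = 60913537.4010
TC* = sqrt(60913537.4010) = 7804.7125

7804.7125 $/yr


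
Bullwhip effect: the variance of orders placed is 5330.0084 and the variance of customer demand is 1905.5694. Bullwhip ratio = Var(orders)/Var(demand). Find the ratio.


BW = 5330.0084 / 1905.5694 = 2.7971

2.7971


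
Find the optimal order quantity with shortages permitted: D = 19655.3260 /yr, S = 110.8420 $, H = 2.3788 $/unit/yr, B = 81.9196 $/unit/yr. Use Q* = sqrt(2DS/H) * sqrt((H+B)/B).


sqrt(2DS/H) = 1353.4067
sqrt((H+B)/B) = 1.0144
Q* = 1353.4067 * 1.0144 = 1372.9164

1372.9164 units


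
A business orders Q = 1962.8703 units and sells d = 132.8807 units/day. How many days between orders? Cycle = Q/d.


Cycle = 1962.8703 / 132.8807 = 14.7717

14.7717 days


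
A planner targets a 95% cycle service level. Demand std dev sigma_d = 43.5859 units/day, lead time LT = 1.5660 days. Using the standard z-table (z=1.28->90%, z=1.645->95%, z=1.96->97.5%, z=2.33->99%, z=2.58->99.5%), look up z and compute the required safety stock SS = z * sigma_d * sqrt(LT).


From the table, SL = 95% corresponds to z = 1.645
sqrt(LT) = sqrt(1.5660) = 1.2514
SS = 1.645 * 43.5859 * 1.2514 = 89.7238

89.7238 units


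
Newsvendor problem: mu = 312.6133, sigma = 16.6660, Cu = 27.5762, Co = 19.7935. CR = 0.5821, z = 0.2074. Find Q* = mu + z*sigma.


CR = Cu/(Cu+Co) = 27.5762/(27.5762+19.7935) = 0.5821
z = 0.2074
Q* = 312.6133 + 0.2074 * 16.6660 = 316.0698

316.0698 units


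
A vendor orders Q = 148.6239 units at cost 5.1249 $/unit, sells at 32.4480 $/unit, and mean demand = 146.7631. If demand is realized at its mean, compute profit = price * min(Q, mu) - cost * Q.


Sales at mu = min(148.6239, 146.7631) = 146.7631
Revenue = 32.4480 * 146.7631 = 4762.1691
Total cost = 5.1249 * 148.6239 = 761.6826
Profit = 4762.1691 - 761.6826 = 4000.4864

4000.4864 $


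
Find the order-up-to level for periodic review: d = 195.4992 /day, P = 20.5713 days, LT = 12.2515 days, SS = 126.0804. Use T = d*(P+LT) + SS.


P + LT = 32.8228
d*(P+LT) = 195.4992 * 32.8228 = 6416.8311
T = 6416.8311 + 126.0804 = 6542.9115

6542.9115 units


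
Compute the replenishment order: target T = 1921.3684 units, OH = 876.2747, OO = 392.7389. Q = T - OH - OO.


Inventory position = OH + OO = 876.2747 + 392.7389 = 1269.0136
Q = 1921.3684 - 1269.0136 = 652.3548

652.3548 units


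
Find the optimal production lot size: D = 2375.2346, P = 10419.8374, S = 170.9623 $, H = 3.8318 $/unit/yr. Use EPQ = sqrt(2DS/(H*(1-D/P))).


1 - D/P = 1 - 0.2280 = 0.7720
H*(1-D/P) = 2.9583
2DS = 812151.1405
EPQ = sqrt(274530.3486) = 523.9564

523.9564 units


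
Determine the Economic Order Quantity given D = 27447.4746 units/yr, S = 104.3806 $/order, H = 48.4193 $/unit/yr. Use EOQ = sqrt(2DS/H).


2*D*S = 2 * 27447.4746 * 104.3806 = 5729967.7345
2*D*S/H = 118340.5736
EOQ = sqrt(118340.5736) = 344.0066

344.0066 units


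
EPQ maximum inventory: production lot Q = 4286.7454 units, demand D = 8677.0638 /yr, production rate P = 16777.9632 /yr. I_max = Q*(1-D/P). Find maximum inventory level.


D/P = 0.5172
1 - D/P = 0.4828
I_max = 4286.7454 * 0.4828 = 2069.7681

2069.7681 units


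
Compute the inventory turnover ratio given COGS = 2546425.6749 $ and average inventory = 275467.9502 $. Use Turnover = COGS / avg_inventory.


Turnover = 2546425.6749 / 275467.9502 = 9.2440

9.2440


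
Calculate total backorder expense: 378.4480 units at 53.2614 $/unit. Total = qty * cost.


Total = 378.4480 * 53.2614 = 20156.6703

20156.6703 $


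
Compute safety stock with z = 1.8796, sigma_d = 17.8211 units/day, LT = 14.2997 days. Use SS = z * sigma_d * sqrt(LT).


sqrt(LT) = sqrt(14.2997) = 3.7815
SS = 1.8796 * 17.8211 * 3.7815 = 126.6670

126.6670 units


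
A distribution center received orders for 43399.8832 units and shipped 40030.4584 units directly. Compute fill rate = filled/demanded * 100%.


FR = 40030.4584 / 43399.8832 * 100 = 92.2363

92.2363%


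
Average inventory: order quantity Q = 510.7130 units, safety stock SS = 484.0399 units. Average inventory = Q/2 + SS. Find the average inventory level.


Q/2 = 255.3565
Avg = 255.3565 + 484.0399 = 739.3964

739.3964 units


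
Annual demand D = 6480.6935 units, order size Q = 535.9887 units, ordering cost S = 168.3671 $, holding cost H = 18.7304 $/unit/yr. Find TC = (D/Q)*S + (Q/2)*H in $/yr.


Ordering cost = D*S/Q = 2035.7436
Holding cost = Q*H/2 = 5019.6414
TC = 2035.7436 + 5019.6414 = 7055.3850

7055.3850 $/yr


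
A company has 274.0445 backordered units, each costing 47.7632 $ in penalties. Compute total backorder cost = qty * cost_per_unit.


Total = 274.0445 * 47.7632 = 13089.2423

13089.2423 $


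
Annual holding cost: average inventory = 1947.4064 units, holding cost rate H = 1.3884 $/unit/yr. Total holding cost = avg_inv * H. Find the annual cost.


Cost = 1947.4064 * 1.3884 = 2703.7790

2703.7790 $/yr


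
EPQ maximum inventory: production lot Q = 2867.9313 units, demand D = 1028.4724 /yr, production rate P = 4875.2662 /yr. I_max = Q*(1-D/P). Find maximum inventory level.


D/P = 0.2110
1 - D/P = 0.7890
I_max = 2867.9313 * 0.7890 = 2262.9206

2262.9206 units


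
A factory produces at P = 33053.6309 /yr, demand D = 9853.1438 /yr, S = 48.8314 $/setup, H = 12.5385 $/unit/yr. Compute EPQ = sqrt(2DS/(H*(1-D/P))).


1 - D/P = 1 - 0.2981 = 0.7019
H*(1-D/P) = 8.8008
2DS = 962285.6123
EPQ = sqrt(109340.3546) = 330.6665

330.6665 units


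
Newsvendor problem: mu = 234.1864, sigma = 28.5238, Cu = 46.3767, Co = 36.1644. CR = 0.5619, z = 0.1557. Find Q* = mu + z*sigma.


CR = Cu/(Cu+Co) = 46.3767/(46.3767+36.1644) = 0.5619
z = 0.1557
Q* = 234.1864 + 0.1557 * 28.5238 = 238.6276

238.6276 units


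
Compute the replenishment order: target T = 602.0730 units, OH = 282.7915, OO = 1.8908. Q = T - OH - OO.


Inventory position = OH + OO = 282.7915 + 1.8908 = 284.6823
Q = 602.0730 - 284.6823 = 317.3907

317.3907 units


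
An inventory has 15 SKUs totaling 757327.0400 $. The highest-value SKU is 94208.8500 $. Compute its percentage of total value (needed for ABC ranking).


Top item = 94208.8500
Total = 757327.0400
Percentage = 94208.8500 / 757327.0400 * 100 = 12.4397

12.4397%


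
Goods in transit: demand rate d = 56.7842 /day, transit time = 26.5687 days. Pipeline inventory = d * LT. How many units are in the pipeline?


Pipeline = 56.7842 * 26.5687 = 1508.6824

1508.6824 units


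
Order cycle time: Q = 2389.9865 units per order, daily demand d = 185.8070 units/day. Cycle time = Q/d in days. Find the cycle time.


Cycle = 2389.9865 / 185.8070 = 12.8627

12.8627 days


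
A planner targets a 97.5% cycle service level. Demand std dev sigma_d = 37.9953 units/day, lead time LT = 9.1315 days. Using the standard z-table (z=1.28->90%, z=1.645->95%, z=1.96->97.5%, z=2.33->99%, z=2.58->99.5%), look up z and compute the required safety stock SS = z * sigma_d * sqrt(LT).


From the table, SL = 97.5% corresponds to z = 1.96
sqrt(LT) = sqrt(9.1315) = 3.0218
SS = 1.96 * 37.9953 * 3.0218 = 225.0386

225.0386 units


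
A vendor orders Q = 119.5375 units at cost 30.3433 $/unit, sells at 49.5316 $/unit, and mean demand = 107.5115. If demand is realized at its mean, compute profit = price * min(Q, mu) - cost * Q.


Sales at mu = min(119.5375, 107.5115) = 107.5115
Revenue = 49.5316 * 107.5115 = 5325.2166
Total cost = 30.3433 * 119.5375 = 3627.1622
Profit = 5325.2166 - 3627.1622 = 1698.0544

1698.0544 $


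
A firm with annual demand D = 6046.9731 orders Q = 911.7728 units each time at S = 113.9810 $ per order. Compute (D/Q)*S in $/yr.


Number of orders = D/Q = 6.6321
Cost = 6.6321 * 113.9810 = 755.9340

755.9340 $/yr


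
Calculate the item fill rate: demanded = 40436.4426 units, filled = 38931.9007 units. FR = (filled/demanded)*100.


FR = 38931.9007 / 40436.4426 * 100 = 96.2792

96.2792%


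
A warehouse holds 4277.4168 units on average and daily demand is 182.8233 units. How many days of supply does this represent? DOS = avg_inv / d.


DOS = 4277.4168 / 182.8233 = 23.3965

23.3965 days


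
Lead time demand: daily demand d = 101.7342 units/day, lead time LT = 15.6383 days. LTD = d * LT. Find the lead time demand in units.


LTD = 101.7342 * 15.6383 = 1590.9499

1590.9499 units


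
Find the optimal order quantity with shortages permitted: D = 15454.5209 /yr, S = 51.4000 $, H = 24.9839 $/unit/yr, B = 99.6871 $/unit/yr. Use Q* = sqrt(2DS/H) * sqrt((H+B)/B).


sqrt(2DS/H) = 252.1705
sqrt((H+B)/B) = 1.1183
Q* = 252.1705 * 1.1183 = 282.0054

282.0054 units


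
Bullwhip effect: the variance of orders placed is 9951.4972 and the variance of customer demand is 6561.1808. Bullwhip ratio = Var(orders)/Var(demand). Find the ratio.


BW = 9951.4972 / 6561.1808 = 1.5167

1.5167


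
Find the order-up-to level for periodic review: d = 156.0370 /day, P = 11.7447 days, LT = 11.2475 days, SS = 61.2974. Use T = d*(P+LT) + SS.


P + LT = 22.9922
d*(P+LT) = 156.0370 * 22.9922 = 3587.6339
T = 3587.6339 + 61.2974 = 3648.9313

3648.9313 units


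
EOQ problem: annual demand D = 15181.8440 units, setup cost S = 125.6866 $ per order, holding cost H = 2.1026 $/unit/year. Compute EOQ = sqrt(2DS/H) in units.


2*D*S = 2 * 15181.8440 * 125.6866 = 3816308.7082
2*D*S/H = 1815042.6654
EOQ = sqrt(1815042.6654) = 1347.2352

1347.2352 units


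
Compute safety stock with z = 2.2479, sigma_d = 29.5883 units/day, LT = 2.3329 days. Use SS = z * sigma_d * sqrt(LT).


sqrt(LT) = sqrt(2.3329) = 1.5274
SS = 2.2479 * 29.5883 * 1.5274 = 101.5886

101.5886 units


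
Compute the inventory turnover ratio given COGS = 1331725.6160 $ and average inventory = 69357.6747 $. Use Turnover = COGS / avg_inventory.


Turnover = 1331725.6160 / 69357.6747 = 19.2008

19.2008


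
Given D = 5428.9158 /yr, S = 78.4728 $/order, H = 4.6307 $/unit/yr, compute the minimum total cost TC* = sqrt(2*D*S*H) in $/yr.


2*D*S*H = 3945562.2234
TC* = sqrt(3945562.2234) = 1986.3439

1986.3439 $/yr


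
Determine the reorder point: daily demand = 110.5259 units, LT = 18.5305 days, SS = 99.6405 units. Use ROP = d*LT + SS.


d*LT = 110.5259 * 18.5305 = 2048.1002
ROP = 2048.1002 + 99.6405 = 2147.7407

2147.7407 units


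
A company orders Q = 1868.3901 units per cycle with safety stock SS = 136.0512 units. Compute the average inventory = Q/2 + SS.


Q/2 = 934.1951
Avg = 934.1951 + 136.0512 = 1070.2463

1070.2463 units


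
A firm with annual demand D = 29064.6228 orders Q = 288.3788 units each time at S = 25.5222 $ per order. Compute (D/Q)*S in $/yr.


Number of orders = D/Q = 100.7863
Cost = 100.7863 * 25.5222 = 2572.2873

2572.2873 $/yr


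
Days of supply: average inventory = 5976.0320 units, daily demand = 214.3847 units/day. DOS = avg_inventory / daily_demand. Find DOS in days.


DOS = 5976.0320 / 214.3847 = 27.8753

27.8753 days


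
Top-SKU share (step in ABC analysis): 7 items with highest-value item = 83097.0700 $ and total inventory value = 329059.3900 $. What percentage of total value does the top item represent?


Top item = 83097.0700
Total = 329059.3900
Percentage = 83097.0700 / 329059.3900 * 100 = 25.2529

25.2529%


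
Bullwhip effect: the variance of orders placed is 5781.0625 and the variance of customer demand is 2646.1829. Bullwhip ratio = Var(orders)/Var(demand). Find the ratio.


BW = 5781.0625 / 2646.1829 = 2.1847

2.1847


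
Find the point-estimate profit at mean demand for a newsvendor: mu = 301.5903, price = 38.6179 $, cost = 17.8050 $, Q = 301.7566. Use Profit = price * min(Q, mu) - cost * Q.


Sales at mu = min(301.7566, 301.5903) = 301.5903
Revenue = 38.6179 * 301.5903 = 11646.7840
Total cost = 17.8050 * 301.7566 = 5372.7763
Profit = 11646.7840 - 5372.7763 = 6274.0078

6274.0078 $


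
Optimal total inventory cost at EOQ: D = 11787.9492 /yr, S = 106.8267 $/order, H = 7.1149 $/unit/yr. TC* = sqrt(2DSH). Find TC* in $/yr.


2*D*S*H = 17919127.6997
TC* = sqrt(17919127.6997) = 4233.0991

4233.0991 $/yr


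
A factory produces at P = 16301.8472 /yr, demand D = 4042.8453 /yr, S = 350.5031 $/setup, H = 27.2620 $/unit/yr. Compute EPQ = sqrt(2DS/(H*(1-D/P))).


1 - D/P = 1 - 0.2480 = 0.7520
H*(1-D/P) = 20.5010
2DS = 2834059.6209
EPQ = sqrt(138239.7611) = 371.8061

371.8061 units


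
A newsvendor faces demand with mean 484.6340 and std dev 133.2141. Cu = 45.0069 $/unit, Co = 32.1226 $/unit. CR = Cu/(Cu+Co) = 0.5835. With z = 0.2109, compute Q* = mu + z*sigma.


CR = Cu/(Cu+Co) = 45.0069/(45.0069+32.1226) = 0.5835
z = 0.2109
Q* = 484.6340 + 0.2109 * 133.2141 = 512.7289

512.7289 units


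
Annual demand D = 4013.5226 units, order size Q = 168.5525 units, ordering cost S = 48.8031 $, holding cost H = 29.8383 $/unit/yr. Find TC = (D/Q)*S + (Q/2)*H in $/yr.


Ordering cost = D*S/Q = 1162.0851
Holding cost = Q*H/2 = 2514.6600
TC = 1162.0851 + 2514.6600 = 3676.7451

3676.7451 $/yr


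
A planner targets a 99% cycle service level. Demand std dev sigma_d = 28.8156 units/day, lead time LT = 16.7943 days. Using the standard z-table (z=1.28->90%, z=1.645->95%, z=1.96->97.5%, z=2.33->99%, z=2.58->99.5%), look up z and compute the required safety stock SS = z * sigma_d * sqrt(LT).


From the table, SL = 99% corresponds to z = 2.33
sqrt(LT) = sqrt(16.7943) = 4.0981
SS = 2.33 * 28.8156 * 4.0981 = 275.1468

275.1468 units


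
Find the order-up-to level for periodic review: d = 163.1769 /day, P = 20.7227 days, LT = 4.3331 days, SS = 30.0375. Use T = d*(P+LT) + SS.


P + LT = 25.0558
d*(P+LT) = 163.1769 * 25.0558 = 4088.5278
T = 4088.5278 + 30.0375 = 4118.5653

4118.5653 units


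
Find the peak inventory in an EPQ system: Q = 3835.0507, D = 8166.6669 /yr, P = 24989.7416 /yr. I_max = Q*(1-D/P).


D/P = 0.3268
1 - D/P = 0.6732
I_max = 3835.0507 * 0.6732 = 2581.7532

2581.7532 units


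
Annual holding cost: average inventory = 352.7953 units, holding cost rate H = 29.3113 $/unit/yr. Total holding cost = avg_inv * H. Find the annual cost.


Cost = 352.7953 * 29.3113 = 10340.8889

10340.8889 $/yr


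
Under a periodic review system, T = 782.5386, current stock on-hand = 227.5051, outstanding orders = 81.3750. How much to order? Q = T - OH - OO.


Inventory position = OH + OO = 227.5051 + 81.3750 = 308.8801
Q = 782.5386 - 308.8801 = 473.6585

473.6585 units


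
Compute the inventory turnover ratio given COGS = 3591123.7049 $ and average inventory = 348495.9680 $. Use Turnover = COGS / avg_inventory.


Turnover = 3591123.7049 / 348495.9680 = 10.3046

10.3046


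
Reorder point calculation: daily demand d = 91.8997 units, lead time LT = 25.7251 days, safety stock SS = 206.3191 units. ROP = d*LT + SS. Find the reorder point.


d*LT = 91.8997 * 25.7251 = 2364.1290
ROP = 2364.1290 + 206.3191 = 2570.4481

2570.4481 units


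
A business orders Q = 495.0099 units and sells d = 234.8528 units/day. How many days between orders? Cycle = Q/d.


Cycle = 495.0099 / 234.8528 = 2.1077

2.1077 days


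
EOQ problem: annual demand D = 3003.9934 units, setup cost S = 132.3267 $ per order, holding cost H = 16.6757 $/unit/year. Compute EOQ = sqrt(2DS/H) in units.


2*D*S = 2 * 3003.9934 * 132.3267 = 795017.0669
2*D*S/H = 47675.1841
EOQ = sqrt(47675.1841) = 218.3465

218.3465 units


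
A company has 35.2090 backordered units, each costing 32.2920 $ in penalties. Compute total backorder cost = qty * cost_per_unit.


Total = 35.2090 * 32.2920 = 1136.9690

1136.9690 $


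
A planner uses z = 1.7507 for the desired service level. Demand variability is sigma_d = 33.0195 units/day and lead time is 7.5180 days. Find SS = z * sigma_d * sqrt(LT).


sqrt(LT) = sqrt(7.5180) = 2.7419
SS = 1.7507 * 33.0195 * 2.7419 = 158.5015

158.5015 units


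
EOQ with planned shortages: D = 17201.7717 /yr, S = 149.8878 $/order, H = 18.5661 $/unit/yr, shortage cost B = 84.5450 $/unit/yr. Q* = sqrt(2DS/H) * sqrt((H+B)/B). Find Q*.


sqrt(2DS/H) = 527.0167
sqrt((H+B)/B) = 1.1044
Q* = 527.0167 * 1.1044 = 582.0136

582.0136 units


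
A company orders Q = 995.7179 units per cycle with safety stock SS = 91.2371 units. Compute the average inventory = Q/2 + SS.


Q/2 = 497.8589
Avg = 497.8589 + 91.2371 = 589.0960

589.0960 units


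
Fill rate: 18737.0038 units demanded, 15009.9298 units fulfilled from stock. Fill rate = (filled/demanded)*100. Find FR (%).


FR = 15009.9298 / 18737.0038 * 100 = 80.1085

80.1085%


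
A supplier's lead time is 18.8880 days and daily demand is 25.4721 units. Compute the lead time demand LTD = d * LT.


LTD = 25.4721 * 18.8880 = 481.1170

481.1170 units


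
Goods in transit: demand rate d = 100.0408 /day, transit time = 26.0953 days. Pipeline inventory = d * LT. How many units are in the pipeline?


Pipeline = 100.0408 * 26.0953 = 2610.5947

2610.5947 units


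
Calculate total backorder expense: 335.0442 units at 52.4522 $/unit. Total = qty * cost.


Total = 335.0442 * 52.4522 = 17573.8054

17573.8054 $


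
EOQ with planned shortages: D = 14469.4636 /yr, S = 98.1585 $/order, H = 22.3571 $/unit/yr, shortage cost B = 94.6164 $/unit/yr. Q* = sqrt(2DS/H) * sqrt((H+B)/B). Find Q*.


sqrt(2DS/H) = 356.4490
sqrt((H+B)/B) = 1.1119
Q* = 356.4490 * 1.1119 = 396.3309

396.3309 units


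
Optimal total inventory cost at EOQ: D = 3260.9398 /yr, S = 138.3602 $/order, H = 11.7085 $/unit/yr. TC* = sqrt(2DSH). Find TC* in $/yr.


2*D*S*H = 10565382.3530
TC* = sqrt(10565382.3530) = 3250.4434

3250.4434 $/yr


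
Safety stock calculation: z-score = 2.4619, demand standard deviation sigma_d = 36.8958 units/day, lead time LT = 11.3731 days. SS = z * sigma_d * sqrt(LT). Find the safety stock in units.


sqrt(LT) = sqrt(11.3731) = 3.3724
SS = 2.4619 * 36.8958 * 3.3724 = 306.3281

306.3281 units


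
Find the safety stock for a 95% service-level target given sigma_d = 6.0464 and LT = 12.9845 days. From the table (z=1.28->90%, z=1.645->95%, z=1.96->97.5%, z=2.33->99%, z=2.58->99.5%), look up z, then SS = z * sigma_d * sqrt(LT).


From the table, SL = 95% corresponds to z = 1.645
sqrt(LT) = sqrt(12.9845) = 3.6034
SS = 1.645 * 6.0464 * 3.6034 = 35.8406

35.8406 units


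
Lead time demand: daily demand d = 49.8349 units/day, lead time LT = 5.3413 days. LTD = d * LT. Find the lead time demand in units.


LTD = 49.8349 * 5.3413 = 266.1832

266.1832 units


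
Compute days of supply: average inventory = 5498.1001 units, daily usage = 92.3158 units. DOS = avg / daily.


DOS = 5498.1001 / 92.3158 = 59.5575

59.5575 days


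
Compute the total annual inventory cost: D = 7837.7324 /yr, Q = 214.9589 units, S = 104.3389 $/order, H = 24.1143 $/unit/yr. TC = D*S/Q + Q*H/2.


Ordering cost = D*S/Q = 3804.3569
Holding cost = Q*H/2 = 2591.7917
TC = 3804.3569 + 2591.7917 = 6396.1486

6396.1486 $/yr


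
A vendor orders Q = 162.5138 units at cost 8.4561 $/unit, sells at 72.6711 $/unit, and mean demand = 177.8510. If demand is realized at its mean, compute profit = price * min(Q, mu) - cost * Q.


Sales at mu = min(162.5138, 177.8510) = 162.5138
Revenue = 72.6711 * 162.5138 = 11810.0566
Total cost = 8.4561 * 162.5138 = 1374.2329
Profit = 11810.0566 - 1374.2329 = 10435.8237

10435.8237 $


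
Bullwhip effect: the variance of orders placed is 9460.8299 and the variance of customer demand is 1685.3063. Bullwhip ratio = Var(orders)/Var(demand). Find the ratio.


BW = 9460.8299 / 1685.3063 = 5.6137

5.6137


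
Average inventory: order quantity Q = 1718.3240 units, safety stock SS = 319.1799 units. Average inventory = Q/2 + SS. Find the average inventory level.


Q/2 = 859.1620
Avg = 859.1620 + 319.1799 = 1178.3419

1178.3419 units


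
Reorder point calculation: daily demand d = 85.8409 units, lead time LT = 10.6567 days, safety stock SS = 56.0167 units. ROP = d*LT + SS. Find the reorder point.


d*LT = 85.8409 * 10.6567 = 914.7807
ROP = 914.7807 + 56.0167 = 970.7974

970.7974 units


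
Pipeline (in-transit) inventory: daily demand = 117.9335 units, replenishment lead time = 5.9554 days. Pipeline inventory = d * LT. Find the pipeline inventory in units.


Pipeline = 117.9335 * 5.9554 = 702.3412

702.3412 units


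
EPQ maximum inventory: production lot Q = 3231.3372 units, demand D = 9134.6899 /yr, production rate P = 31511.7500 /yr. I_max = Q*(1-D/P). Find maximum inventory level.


D/P = 0.2899
1 - D/P = 0.7101
I_max = 3231.3372 * 0.7101 = 2294.6306

2294.6306 units


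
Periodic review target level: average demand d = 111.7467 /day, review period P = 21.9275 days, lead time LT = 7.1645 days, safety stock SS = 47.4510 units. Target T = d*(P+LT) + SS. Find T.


P + LT = 29.0920
d*(P+LT) = 111.7467 * 29.0920 = 3250.9350
T = 3250.9350 + 47.4510 = 3298.3860

3298.3860 units


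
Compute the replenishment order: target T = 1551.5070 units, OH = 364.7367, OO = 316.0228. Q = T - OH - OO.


Inventory position = OH + OO = 364.7367 + 316.0228 = 680.7595
Q = 1551.5070 - 680.7595 = 870.7475

870.7475 units


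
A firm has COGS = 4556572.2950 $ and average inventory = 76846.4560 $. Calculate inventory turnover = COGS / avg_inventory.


Turnover = 4556572.2950 / 76846.4560 = 59.2945

59.2945


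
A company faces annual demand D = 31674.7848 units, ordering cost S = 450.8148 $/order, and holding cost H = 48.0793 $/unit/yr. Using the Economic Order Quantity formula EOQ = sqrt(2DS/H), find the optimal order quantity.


2*D*S = 2 * 31674.7848 * 450.8148 = 28558923.5493
2*D*S/H = 593996.2427
EOQ = sqrt(593996.2427) = 770.7115

770.7115 units


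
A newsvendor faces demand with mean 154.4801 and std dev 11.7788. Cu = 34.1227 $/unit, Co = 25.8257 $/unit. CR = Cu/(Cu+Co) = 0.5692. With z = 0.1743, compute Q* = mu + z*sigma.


CR = Cu/(Cu+Co) = 34.1227/(34.1227+25.8257) = 0.5692
z = 0.1743
Q* = 154.4801 + 0.1743 * 11.7788 = 156.5331

156.5331 units


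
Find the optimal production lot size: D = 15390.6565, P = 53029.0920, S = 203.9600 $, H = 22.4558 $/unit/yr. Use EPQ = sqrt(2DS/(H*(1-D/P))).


1 - D/P = 1 - 0.2902 = 0.7098
H*(1-D/P) = 15.9384
2DS = 6278156.5995
EPQ = sqrt(393900.2356) = 627.6147

627.6147 units


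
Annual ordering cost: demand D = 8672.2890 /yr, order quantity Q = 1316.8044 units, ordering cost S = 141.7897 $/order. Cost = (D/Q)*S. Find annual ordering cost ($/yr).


Number of orders = D/Q = 6.5859
Cost = 6.5859 * 141.7897 = 933.8071

933.8071 $/yr


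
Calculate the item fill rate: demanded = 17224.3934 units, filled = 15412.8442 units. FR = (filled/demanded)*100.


FR = 15412.8442 / 17224.3934 * 100 = 89.4827

89.4827%


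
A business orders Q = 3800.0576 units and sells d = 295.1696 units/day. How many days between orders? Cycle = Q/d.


Cycle = 3800.0576 / 295.1696 = 12.8741

12.8741 days


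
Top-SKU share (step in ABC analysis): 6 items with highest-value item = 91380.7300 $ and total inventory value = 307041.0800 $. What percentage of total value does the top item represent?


Top item = 91380.7300
Total = 307041.0800
Percentage = 91380.7300 / 307041.0800 * 100 = 29.7617

29.7617%


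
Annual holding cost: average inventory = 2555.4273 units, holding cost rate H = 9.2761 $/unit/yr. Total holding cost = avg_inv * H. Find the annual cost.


Cost = 2555.4273 * 9.2761 = 23704.3992

23704.3992 $/yr


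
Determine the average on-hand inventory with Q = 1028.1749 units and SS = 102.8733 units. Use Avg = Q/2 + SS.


Q/2 = 514.0874
Avg = 514.0874 + 102.8733 = 616.9607

616.9607 units


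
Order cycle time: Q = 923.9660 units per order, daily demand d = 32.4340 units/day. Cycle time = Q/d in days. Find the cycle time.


Cycle = 923.9660 / 32.4340 = 28.4876

28.4876 days


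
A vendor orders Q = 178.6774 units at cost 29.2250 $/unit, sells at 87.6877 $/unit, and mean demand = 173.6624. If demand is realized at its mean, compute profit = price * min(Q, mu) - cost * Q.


Sales at mu = min(178.6774, 173.6624) = 173.6624
Revenue = 87.6877 * 173.6624 = 15228.0564
Total cost = 29.2250 * 178.6774 = 5221.8470
Profit = 15228.0564 - 5221.8470 = 10006.2094

10006.2094 $


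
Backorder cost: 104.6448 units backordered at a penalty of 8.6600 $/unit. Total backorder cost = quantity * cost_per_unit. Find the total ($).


Total = 104.6448 * 8.6600 = 906.2240

906.2240 $


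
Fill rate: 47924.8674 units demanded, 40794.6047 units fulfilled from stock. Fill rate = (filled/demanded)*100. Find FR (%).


FR = 40794.6047 / 47924.8674 * 100 = 85.1220

85.1220%


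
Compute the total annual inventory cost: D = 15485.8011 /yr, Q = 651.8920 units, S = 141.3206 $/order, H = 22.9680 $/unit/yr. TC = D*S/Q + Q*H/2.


Ordering cost = D*S/Q = 3357.0940
Holding cost = Q*H/2 = 7486.3277
TC = 3357.0940 + 7486.3277 = 10843.4217

10843.4217 $/yr


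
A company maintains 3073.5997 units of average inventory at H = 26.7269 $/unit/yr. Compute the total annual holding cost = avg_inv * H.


Cost = 3073.5997 * 26.7269 = 82147.7918

82147.7918 $/yr


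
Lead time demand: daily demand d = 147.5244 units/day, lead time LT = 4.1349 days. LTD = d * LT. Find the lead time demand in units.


LTD = 147.5244 * 4.1349 = 609.9986

609.9986 units


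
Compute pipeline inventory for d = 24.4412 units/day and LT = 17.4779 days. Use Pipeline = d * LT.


Pipeline = 24.4412 * 17.4779 = 427.1808

427.1808 units


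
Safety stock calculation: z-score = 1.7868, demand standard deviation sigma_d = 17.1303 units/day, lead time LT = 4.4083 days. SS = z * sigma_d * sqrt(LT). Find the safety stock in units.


sqrt(LT) = sqrt(4.4083) = 2.0996
SS = 1.7868 * 17.1303 * 2.0996 = 64.2653

64.2653 units


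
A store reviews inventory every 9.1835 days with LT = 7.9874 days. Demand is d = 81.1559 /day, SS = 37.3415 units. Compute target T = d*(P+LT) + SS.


P + LT = 17.1709
d*(P+LT) = 81.1559 * 17.1709 = 1393.5198
T = 1393.5198 + 37.3415 = 1430.8613

1430.8613 units


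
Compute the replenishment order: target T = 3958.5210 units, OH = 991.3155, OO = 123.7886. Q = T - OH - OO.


Inventory position = OH + OO = 991.3155 + 123.7886 = 1115.1041
Q = 3958.5210 - 1115.1041 = 2843.4169

2843.4169 units


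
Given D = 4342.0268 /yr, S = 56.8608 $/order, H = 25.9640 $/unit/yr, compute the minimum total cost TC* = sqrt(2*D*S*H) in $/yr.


2*D*S*H = 12820561.9480
TC* = sqrt(12820561.9480) = 3580.5812

3580.5812 $/yr


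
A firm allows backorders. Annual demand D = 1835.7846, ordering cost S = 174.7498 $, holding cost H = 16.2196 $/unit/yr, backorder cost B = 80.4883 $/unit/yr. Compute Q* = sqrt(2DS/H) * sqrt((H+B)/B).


sqrt(2DS/H) = 198.8905
sqrt((H+B)/B) = 1.0961
Q* = 198.8905 * 1.0961 = 218.0112

218.0112 units


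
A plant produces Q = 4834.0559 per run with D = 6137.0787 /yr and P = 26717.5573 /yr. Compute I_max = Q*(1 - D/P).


D/P = 0.2297
1 - D/P = 0.7703
I_max = 4834.0559 * 0.7703 = 3723.6632

3723.6632 units


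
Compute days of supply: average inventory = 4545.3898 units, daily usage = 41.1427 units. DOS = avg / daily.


DOS = 4545.3898 / 41.1427 = 110.4786

110.4786 days


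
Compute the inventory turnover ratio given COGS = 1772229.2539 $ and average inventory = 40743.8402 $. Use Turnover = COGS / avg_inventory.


Turnover = 1772229.2539 / 40743.8402 = 43.4969

43.4969


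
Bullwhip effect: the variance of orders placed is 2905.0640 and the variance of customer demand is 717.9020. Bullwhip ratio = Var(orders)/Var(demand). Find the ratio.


BW = 2905.0640 / 717.9020 = 4.0466

4.0466


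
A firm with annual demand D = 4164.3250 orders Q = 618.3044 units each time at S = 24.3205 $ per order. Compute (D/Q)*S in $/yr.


Number of orders = D/Q = 6.7351
Cost = 6.7351 * 24.3205 = 163.8003

163.8003 $/yr


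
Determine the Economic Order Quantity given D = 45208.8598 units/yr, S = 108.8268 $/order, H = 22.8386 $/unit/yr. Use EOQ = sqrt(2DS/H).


2*D*S = 2 * 45208.8598 * 108.8268 = 9839871.0874
2*D*S/H = 430843.8822
EOQ = sqrt(430843.8822) = 656.3870

656.3870 units


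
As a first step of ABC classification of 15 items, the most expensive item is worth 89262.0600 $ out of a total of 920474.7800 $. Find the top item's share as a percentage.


Top item = 89262.0600
Total = 920474.7800
Percentage = 89262.0600 / 920474.7800 * 100 = 9.6974

9.6974%


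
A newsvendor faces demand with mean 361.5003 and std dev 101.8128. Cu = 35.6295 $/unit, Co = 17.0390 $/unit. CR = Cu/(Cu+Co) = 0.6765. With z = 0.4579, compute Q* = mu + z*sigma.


CR = Cu/(Cu+Co) = 35.6295/(35.6295+17.0390) = 0.6765
z = 0.4579
Q* = 361.5003 + 0.4579 * 101.8128 = 408.1204

408.1204 units


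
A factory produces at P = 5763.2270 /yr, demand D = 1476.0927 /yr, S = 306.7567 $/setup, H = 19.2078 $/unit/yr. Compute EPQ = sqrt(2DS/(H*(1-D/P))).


1 - D/P = 1 - 0.2561 = 0.7439
H*(1-D/P) = 14.2882
2DS = 905602.6511
EPQ = sqrt(63380.9431) = 251.7557

251.7557 units


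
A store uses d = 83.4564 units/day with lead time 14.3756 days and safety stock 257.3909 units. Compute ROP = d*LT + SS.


d*LT = 83.4564 * 14.3756 = 1199.7358
ROP = 1199.7358 + 257.3909 = 1457.1267

1457.1267 units


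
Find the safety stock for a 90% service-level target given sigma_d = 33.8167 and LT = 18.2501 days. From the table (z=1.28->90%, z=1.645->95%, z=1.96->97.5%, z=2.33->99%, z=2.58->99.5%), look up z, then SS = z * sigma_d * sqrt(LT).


From the table, SL = 90% corresponds to z = 1.28
sqrt(LT) = sqrt(18.2501) = 4.2720
SS = 1.28 * 33.8167 * 4.2720 = 184.9157

184.9157 units


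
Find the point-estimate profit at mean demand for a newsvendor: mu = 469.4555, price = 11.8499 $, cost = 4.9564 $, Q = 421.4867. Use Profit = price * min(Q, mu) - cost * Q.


Sales at mu = min(421.4867, 469.4555) = 421.4867
Revenue = 11.8499 * 421.4867 = 4994.5752
Total cost = 4.9564 * 421.4867 = 2089.0567
Profit = 4994.5752 - 2089.0567 = 2905.5186

2905.5186 $


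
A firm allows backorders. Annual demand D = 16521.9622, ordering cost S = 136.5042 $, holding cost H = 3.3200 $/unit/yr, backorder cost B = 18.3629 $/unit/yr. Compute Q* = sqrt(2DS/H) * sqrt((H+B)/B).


sqrt(2DS/H) = 1165.6006
sqrt((H+B)/B) = 1.0866
Q* = 1165.6006 * 1.0866 = 1266.5952

1266.5952 units


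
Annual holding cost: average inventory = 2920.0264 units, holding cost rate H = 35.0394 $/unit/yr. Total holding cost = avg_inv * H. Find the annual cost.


Cost = 2920.0264 * 35.0394 = 102315.9730

102315.9730 $/yr


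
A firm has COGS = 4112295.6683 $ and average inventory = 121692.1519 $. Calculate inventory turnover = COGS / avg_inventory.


Turnover = 4112295.6683 / 121692.1519 = 33.7926

33.7926


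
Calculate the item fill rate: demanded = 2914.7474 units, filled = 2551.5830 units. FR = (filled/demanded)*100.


FR = 2551.5830 / 2914.7474 * 100 = 87.5405

87.5405%


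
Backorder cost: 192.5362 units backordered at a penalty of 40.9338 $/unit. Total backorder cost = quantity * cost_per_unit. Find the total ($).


Total = 192.5362 * 40.9338 = 7881.2383

7881.2383 $


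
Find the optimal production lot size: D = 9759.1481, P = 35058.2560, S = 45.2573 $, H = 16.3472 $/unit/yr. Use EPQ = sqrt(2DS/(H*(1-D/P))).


1 - D/P = 1 - 0.2784 = 0.7216
H*(1-D/P) = 11.7966
2DS = 883345.3866
EPQ = sqrt(74881.1094) = 273.6441

273.6441 units


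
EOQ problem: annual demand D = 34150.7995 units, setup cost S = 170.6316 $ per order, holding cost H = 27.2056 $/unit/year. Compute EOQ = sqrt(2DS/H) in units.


2*D*S = 2 * 34150.7995 * 170.6316 = 11654411.1199
2*D*S/H = 428382.8006
EOQ = sqrt(428382.8006) = 654.5096

654.5096 units


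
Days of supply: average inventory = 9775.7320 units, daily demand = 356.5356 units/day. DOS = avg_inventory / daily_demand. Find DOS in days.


DOS = 9775.7320 / 356.5356 = 27.4187

27.4187 days


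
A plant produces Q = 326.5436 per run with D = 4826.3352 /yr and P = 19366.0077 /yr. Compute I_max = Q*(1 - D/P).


D/P = 0.2492
1 - D/P = 0.7508
I_max = 326.5436 * 0.7508 = 245.1634

245.1634 units


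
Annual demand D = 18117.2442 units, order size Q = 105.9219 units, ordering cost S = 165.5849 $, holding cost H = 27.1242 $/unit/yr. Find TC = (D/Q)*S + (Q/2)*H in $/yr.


Ordering cost = D*S/Q = 28322.2079
Holding cost = Q*H/2 = 1436.5234
TC = 28322.2079 + 1436.5234 = 29758.7313

29758.7313 $/yr


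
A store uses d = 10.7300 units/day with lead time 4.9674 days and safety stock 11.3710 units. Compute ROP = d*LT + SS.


d*LT = 10.7300 * 4.9674 = 53.3002
ROP = 53.3002 + 11.3710 = 64.6712

64.6712 units


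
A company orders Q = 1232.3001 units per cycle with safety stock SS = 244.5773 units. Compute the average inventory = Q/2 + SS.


Q/2 = 616.1500
Avg = 616.1500 + 244.5773 = 860.7274

860.7274 units


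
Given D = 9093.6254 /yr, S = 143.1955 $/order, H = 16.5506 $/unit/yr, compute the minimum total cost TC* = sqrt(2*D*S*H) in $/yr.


2*D*S*H = 43103265.0099
TC* = sqrt(43103265.0099) = 6565.3077

6565.3077 $/yr


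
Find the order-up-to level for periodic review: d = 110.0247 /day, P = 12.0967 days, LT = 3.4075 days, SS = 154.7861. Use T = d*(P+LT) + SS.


P + LT = 15.5042
d*(P+LT) = 110.0247 * 15.5042 = 1705.8450
T = 1705.8450 + 154.7861 = 1860.6311

1860.6311 units


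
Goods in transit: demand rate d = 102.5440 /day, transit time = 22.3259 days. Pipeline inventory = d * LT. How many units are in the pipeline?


Pipeline = 102.5440 * 22.3259 = 2289.3871

2289.3871 units


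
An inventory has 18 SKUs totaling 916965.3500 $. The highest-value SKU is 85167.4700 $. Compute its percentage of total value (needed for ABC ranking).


Top item = 85167.4700
Total = 916965.3500
Percentage = 85167.4700 / 916965.3500 * 100 = 9.2880

9.2880%


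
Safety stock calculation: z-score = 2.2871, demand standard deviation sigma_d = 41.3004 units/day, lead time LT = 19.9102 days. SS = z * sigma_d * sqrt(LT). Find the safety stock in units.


sqrt(LT) = sqrt(19.9102) = 4.4621
SS = 2.2871 * 41.3004 * 4.4621 = 421.4802

421.4802 units


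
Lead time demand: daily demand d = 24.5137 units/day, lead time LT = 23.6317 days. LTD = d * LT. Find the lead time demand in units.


LTD = 24.5137 * 23.6317 = 579.3004

579.3004 units


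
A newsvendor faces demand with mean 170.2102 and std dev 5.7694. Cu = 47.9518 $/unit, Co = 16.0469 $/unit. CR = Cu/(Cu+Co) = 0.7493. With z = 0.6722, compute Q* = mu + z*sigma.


CR = Cu/(Cu+Co) = 47.9518/(47.9518+16.0469) = 0.7493
z = 0.6722
Q* = 170.2102 + 0.6722 * 5.7694 = 174.0884

174.0884 units


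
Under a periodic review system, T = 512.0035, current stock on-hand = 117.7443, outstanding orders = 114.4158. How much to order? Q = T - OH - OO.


Inventory position = OH + OO = 117.7443 + 114.4158 = 232.1601
Q = 512.0035 - 232.1601 = 279.8434

279.8434 units


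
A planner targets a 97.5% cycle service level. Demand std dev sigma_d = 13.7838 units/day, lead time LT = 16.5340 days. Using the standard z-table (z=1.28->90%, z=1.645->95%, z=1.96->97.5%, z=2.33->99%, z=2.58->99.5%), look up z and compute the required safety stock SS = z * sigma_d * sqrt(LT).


From the table, SL = 97.5% corresponds to z = 1.96
sqrt(LT) = sqrt(16.5340) = 4.0662
SS = 1.96 * 13.7838 * 4.0662 = 109.8535

109.8535 units


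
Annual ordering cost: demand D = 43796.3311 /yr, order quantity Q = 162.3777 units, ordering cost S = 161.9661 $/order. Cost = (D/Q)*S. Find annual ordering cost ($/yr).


Number of orders = D/Q = 269.7189
Cost = 269.7189 * 161.9661 = 43685.3148

43685.3148 $/yr


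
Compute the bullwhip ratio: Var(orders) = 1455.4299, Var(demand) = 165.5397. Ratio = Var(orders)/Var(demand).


BW = 1455.4299 / 165.5397 = 8.7920

8.7920


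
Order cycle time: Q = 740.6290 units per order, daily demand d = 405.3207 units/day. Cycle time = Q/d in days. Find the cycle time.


Cycle = 740.6290 / 405.3207 = 1.8273

1.8273 days


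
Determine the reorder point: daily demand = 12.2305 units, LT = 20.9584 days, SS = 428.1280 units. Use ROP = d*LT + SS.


d*LT = 12.2305 * 20.9584 = 256.3317
ROP = 256.3317 + 428.1280 = 684.4597

684.4597 units


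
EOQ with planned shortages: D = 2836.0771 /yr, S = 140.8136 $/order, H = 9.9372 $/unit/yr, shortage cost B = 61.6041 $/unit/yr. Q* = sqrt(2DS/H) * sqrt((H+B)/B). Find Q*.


sqrt(2DS/H) = 283.5073
sqrt((H+B)/B) = 1.0776
Q* = 283.5073 * 1.0776 = 305.5188

305.5188 units


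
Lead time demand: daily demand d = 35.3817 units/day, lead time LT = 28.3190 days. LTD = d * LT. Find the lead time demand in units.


LTD = 35.3817 * 28.3190 = 1001.9744

1001.9744 units


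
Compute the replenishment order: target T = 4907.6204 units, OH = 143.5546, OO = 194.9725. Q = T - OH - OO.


Inventory position = OH + OO = 143.5546 + 194.9725 = 338.5271
Q = 4907.6204 - 338.5271 = 4569.0933

4569.0933 units


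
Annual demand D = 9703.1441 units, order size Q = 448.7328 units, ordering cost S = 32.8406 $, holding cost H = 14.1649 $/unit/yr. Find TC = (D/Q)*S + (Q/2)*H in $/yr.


Ordering cost = D*S/Q = 710.1265
Holding cost = Q*H/2 = 3178.1276
TC = 710.1265 + 3178.1276 = 3888.2542

3888.2542 $/yr


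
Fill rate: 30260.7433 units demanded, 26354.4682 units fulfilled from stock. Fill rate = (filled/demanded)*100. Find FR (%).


FR = 26354.4682 / 30260.7433 * 100 = 87.0913

87.0913%


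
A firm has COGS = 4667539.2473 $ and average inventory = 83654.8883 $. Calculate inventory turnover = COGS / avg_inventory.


Turnover = 4667539.2473 / 83654.8883 = 55.7952

55.7952


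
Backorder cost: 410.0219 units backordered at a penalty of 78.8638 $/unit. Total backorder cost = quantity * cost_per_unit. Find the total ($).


Total = 410.0219 * 78.8638 = 32335.8851

32335.8851 $


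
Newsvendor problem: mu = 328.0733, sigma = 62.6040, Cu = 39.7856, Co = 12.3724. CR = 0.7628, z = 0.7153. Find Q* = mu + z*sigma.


CR = Cu/(Cu+Co) = 39.7856/(39.7856+12.3724) = 0.7628
z = 0.7153
Q* = 328.0733 + 0.7153 * 62.6040 = 372.8539

372.8539 units
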